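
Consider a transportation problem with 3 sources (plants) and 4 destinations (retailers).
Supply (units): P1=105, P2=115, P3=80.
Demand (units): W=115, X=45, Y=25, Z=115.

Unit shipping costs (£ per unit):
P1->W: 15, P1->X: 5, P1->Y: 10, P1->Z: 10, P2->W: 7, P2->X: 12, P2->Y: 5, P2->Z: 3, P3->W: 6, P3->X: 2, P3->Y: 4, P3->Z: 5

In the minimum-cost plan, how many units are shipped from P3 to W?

Solving gives:
  P1->X: 45 × £5 = £225
  P1->Y: 25 × £10 = £250
  P1->Z: 35 × £10 = £350
  P2->W: 35 × £7 = £245
  P2->Z: 80 × £3 = £240
  P3->W: 80 × £6 = £480
Total cost = £1790.
So P3→W carries 80 units.

80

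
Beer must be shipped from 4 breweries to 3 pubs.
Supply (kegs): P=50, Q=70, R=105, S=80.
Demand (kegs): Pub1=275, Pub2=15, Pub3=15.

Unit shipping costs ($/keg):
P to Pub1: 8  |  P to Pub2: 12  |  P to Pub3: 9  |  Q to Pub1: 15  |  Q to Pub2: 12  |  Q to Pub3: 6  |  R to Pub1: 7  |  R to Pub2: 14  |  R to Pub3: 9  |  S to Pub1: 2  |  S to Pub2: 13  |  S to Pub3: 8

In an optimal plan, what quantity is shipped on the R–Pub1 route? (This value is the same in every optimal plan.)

Solving gives:
  P→Pub1: 50 kegs
  Q→Pub1: 40 kegs
  Q→Pub2: 15 kegs
  Q→Pub3: 15 kegs
  R→Pub1: 105 kegs
  S→Pub1: 80 kegs
Total cost = $2165.
So R→Pub1 carries 105 kegs.

105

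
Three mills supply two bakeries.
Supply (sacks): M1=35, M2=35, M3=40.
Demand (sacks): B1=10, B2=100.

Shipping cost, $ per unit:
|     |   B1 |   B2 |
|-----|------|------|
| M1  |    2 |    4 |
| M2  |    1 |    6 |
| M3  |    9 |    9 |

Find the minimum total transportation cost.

One minimum-cost allocation:
  M1->B2: 35 sacks
  M2->B1: 10 sacks
  M2->B2: 25 sacks
  M3->B2: 40 sacks
Total cost = $660.
(Supply check: M1 ships 35; M2 ships 35; M3 ships 40.)

660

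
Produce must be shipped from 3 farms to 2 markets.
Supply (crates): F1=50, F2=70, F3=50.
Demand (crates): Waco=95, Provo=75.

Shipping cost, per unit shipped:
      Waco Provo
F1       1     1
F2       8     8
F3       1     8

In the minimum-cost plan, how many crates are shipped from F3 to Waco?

50

Optimal shipments:
  F1–Waco: 45 × 1 = 45
  F1–Provo: 5 × 1 = 5
  F2–Provo: 70 × 8 = 560
  F3–Waco: 50 × 1 = 50
Total cost = 660.
So F3→Waco carries 50 crates.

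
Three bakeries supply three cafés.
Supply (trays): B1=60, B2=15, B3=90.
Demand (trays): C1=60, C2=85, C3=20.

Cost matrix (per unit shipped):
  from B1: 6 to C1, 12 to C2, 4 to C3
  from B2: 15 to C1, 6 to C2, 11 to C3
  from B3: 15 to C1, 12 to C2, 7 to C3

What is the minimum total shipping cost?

An optimal shipping plan:
  B1→C1: 60 trays
  B2→C2: 15 trays
  B3→C2: 70 trays
  B3→C3: 20 trays
Total cost = 1430.

1430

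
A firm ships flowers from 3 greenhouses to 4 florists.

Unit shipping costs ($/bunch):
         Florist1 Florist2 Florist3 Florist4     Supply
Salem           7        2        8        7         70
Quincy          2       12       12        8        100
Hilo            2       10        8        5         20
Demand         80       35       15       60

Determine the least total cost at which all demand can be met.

Optimal allocation:
  Salem->Florist2: 35 bunches
  Salem->Florist3: 15 bunches
  Salem->Florist4: 20 bunches
  Quincy->Florist1: 80 bunches
  Quincy->Florist4: 20 bunches
  Hilo->Florist4: 20 bunches
Total cost = $750.

750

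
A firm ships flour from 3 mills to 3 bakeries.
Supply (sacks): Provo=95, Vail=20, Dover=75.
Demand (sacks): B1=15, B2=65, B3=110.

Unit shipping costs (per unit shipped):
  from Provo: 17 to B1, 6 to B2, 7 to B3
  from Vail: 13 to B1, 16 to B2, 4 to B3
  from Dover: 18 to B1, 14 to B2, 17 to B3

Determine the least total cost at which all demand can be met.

One minimum-cost allocation:
  Provo to B2: 5 × 6 = 30
  Provo to B3: 90 × 7 = 630
  Vail to B3: 20 × 4 = 80
  Dover to B1: 15 × 18 = 270
  Dover to B2: 60 × 14 = 840
Total = 30 + 630 + 80 + 270 + 840 = 1850.
(Supply check: Provo ships 95; Vail ships 20; Dover ships 75.)

1850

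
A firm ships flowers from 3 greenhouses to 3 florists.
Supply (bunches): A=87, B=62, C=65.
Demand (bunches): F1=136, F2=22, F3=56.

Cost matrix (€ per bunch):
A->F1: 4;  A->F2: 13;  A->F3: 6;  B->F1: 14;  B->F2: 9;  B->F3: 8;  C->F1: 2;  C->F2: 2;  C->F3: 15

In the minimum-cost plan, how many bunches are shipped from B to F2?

Solving gives:
  A->F1: 87 × €4 = €348
  B->F2: 6 × €9 = €54
  B->F3: 56 × €8 = €448
  C->F1: 49 × €2 = €98
  C->F2: 16 × €2 = €32
Total cost = €980.
So B→F2 carries 6 bunches.

6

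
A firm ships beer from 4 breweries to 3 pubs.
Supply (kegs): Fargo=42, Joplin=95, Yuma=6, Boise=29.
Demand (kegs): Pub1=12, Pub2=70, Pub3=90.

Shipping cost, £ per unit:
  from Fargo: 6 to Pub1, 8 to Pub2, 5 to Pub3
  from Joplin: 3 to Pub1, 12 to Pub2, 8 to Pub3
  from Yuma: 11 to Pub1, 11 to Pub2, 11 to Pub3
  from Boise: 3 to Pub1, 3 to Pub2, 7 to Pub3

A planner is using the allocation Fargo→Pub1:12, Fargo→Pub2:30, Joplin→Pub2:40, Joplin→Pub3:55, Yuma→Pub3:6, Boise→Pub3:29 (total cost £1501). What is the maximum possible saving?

Current plan cost = 12·6 + 30·8 + 40·12 + 55·8 + 6·11 + 29·7 = £1501.
Optimal plan:
  Fargo->Pub2: 35 × £8 = £280
  Fargo->Pub3: 7 × £5 = £35
  Joplin->Pub1: 12 × £3 = £36
  Joplin->Pub3: 83 × £8 = £664
  Yuma->Pub2: 6 × £11 = £66
  Boise->Pub2: 29 × £3 = £87
Optimal cost = £1168.
Saving = 1501 − 1168 = £333.

333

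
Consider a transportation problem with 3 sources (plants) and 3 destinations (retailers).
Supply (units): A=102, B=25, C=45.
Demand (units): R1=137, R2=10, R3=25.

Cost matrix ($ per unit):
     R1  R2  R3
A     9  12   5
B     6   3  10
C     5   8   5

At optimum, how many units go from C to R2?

The minimum-cost plan:
  A→R1: 77 × $9 = $693
  A→R3: 25 × $5 = $125
  B→R1: 15 × $6 = $90
  B→R2: 10 × $3 = $30
  C→R1: 45 × $5 = $225
Total cost = $1163.
The route C→R2 is not used.

0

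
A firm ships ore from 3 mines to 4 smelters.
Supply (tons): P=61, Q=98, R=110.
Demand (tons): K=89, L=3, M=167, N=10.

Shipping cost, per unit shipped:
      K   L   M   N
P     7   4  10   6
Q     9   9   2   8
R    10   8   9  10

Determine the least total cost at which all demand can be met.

1635

Optimal allocation:
  P→K: 48 × 7 = 336
  P→L: 3 × 4 = 12
  P→N: 10 × 6 = 60
  Q→M: 98 × 2 = 196
  R→K: 41 × 10 = 410
  R→M: 69 × 9 = 621
Total = 336 + 12 + 60 + 196 + 410 + 621 = 1635.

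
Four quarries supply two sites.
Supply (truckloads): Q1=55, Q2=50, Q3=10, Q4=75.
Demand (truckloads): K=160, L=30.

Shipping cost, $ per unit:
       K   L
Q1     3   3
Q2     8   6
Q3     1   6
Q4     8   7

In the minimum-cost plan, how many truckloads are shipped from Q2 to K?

20

The minimum-cost plan:
  Q1->K: 55 × $3 = $165
  Q2->K: 20 × $8 = $160
  Q2->L: 30 × $6 = $180
  Q3->K: 10 × $1 = $10
  Q4->K: 75 × $8 = $600
Total cost = $1115.
So Q2→K carries 20 truckloads.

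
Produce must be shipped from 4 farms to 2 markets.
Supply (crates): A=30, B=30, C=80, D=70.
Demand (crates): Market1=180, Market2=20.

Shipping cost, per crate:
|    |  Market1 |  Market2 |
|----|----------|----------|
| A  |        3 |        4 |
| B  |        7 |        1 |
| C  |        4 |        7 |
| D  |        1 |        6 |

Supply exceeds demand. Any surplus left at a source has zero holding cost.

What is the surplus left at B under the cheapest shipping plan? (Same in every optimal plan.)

10

Minimum-cost shipments:
  A to Market1: 30 × 3 = 90
  B to Market2: 20 × 1 = 20
  C to Market1: 80 × 4 = 320
  D to Market1: 70 × 1 = 70
Total cost = 500.
B ships 20 of its 30, leaving 10.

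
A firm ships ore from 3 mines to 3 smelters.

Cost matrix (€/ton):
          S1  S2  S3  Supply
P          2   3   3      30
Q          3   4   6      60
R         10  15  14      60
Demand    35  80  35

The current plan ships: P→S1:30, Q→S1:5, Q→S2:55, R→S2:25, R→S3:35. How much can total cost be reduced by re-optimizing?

Current plan cost = 30·2 + 5·3 + 55·4 + 25·15 + 35·14 = €1160.
Optimal plan:
  P→S2: 20 tons
  P→S3: 10 tons
  Q→S2: 60 tons
  R→S1: 35 tons
  R→S3: 25 tons
Optimal cost = €1030.
Saving = 1160 − 1030 = €130.

130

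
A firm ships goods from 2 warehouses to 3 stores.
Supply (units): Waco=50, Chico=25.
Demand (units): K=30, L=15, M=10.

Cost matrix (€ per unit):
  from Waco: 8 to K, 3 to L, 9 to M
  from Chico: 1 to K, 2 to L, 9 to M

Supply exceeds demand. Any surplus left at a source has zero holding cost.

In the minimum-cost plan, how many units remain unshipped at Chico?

Minimum-cost shipments:
  Waco–K: 5 × €8 = €40
  Waco–L: 15 × €3 = €45
  Waco–M: 10 × €9 = €90
  Chico–K: 25 × €1 = €25
Total cost = €200.
Chico ships 25 of its 25, leaving 0.

0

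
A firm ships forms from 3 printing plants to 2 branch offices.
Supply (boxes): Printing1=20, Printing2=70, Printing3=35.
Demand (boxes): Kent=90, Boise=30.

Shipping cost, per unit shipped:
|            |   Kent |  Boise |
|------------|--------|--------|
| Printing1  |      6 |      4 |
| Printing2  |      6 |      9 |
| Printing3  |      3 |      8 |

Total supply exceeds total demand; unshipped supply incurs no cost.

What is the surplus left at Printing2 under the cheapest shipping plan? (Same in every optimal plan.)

5

An optimal plan:
  Printing1→Boise: 20 × 4 = 80
  Printing2→Kent: 55 × 6 = 330
  Printing2→Boise: 10 × 9 = 90
  Printing3→Kent: 35 × 3 = 105
Total cost = 605.
Printing2 ships 65 of its 70, leaving 5.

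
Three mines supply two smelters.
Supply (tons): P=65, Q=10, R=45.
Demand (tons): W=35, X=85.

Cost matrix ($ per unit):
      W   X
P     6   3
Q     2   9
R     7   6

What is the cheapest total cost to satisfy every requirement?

510

Optimal allocation:
  P->X: 65 × $3 = $195
  Q->W: 10 × $2 = $20
  R->W: 25 × $7 = $175
  R->X: 20 × $6 = $120
Total = 195 + 20 + 175 + 120 = $510.
(Supply check: P ships 65; Q ships 10; R ships 45.)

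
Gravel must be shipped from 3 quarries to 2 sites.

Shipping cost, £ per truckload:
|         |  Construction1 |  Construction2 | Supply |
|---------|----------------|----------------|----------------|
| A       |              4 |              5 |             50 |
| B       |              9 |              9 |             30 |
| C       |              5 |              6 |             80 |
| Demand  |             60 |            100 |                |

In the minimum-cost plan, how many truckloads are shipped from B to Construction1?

0

Solving gives:
  A→Construction2: 50 × £5 = £250
  B→Construction2: 30 × £9 = £270
  C→Construction1: 60 × £5 = £300
  C→Construction2: 20 × £6 = £120
Total cost = £940.
The route B→Construction1 is not used.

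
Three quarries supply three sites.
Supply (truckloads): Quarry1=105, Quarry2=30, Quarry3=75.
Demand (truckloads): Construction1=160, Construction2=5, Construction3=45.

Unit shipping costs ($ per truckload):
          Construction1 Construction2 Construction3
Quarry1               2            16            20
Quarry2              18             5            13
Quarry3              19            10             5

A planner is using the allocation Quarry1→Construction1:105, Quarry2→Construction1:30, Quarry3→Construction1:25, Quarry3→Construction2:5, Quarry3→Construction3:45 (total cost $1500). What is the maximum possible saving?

Current plan cost = 105·2 + 30·18 + 25·19 + 5·10 + 45·5 = $1500.
Optimal plan:
  Quarry1->Construction1: 105 truckloads
  Quarry2->Construction1: 25 truckloads
  Quarry2->Construction2: 5 truckloads
  Quarry3->Construction1: 30 truckloads
  Quarry3->Construction3: 45 truckloads
Optimal cost = $1480.
Saving = 1500 − 1480 = $20.

20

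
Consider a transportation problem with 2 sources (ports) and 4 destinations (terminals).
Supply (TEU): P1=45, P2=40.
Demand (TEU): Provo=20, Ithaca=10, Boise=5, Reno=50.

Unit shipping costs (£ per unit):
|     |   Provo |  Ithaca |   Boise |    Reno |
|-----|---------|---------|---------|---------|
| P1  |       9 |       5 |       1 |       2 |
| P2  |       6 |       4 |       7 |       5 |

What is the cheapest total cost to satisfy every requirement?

295

One minimum-cost allocation:
  P1→Boise: 5 × £1 = £5
  P1→Reno: 40 × £2 = £80
  P2→Provo: 20 × £6 = £120
  P2→Ithaca: 10 × £4 = £40
  P2→Reno: 10 × £5 = £50
Total = 5 + 80 + 120 + 40 + 50 = £295.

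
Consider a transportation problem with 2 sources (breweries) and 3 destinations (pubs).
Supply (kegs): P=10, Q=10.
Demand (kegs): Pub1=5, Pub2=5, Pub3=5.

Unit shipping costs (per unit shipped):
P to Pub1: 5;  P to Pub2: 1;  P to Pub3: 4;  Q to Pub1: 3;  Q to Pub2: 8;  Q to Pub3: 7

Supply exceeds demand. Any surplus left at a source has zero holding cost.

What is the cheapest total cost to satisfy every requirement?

40

An optimal shipping plan:
  P->Pub2: 5 × 1 = 5
  P->Pub3: 5 × 4 = 20
  Q->Pub1: 5 × 3 = 15
Total = 5 + 20 + 15 = 40.
(Supply check: P ships 10; Q ships 5.)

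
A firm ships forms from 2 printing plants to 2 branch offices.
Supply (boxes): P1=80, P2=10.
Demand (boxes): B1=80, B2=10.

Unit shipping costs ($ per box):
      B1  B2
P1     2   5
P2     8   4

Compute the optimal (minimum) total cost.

200

An optimal shipping plan:
  P1–B1: 80 × $2 = $160
  P2–B2: 10 × $4 = $40
Total = 160 + 40 = $200.
(Supply check: P1 ships 80; P2 ships 10.)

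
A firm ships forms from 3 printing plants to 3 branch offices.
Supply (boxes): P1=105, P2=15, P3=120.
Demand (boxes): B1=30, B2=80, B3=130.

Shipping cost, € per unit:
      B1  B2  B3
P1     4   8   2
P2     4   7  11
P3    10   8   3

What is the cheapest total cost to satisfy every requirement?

1060

An optimal shipping plan:
  P1→B1: 15 × €4 = €60
  P1→B3: 90 × €2 = €180
  P2→B1: 15 × €4 = €60
  P3→B2: 80 × €8 = €640
  P3→B3: 40 × €3 = €120
Total = 60 + 180 + 60 + 640 + 120 = €1060.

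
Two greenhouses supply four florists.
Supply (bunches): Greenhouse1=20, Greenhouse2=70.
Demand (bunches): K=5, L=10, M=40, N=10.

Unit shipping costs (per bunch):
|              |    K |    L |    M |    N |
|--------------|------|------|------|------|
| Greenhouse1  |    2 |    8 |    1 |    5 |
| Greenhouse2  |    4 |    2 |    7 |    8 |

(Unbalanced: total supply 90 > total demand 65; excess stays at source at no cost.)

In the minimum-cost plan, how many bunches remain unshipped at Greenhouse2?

25

An optimal plan:
  Greenhouse1 to M: 20 bunches
  Greenhouse2 to K: 5 bunches
  Greenhouse2 to L: 10 bunches
  Greenhouse2 to M: 20 bunches
  Greenhouse2 to N: 10 bunches
Total cost = 280.
Greenhouse2 ships 45 of its 70, leaving 25.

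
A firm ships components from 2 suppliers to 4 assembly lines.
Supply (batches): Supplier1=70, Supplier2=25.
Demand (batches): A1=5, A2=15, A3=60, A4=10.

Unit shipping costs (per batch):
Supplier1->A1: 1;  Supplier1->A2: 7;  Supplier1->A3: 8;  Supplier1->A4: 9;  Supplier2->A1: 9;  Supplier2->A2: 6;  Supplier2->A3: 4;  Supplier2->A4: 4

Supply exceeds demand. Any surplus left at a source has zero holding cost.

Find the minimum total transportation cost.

570

A cheapest plan:
  Supplier1–A1: 5 batches
  Supplier1–A2: 15 batches
  Supplier1–A3: 45 batches
  Supplier2–A3: 15 batches
  Supplier2–A4: 10 batches
Total cost = 570.
(Supply check: Supplier1 ships 65; Supplier2 ships 25.)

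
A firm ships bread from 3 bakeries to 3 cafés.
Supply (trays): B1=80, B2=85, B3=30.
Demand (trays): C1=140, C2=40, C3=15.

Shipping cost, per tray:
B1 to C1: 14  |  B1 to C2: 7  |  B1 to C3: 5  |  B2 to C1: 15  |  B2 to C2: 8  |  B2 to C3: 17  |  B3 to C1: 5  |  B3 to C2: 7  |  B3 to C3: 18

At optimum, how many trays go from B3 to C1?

Optimal shipments:
  B1->C1: 25 × 14 = 350
  B1->C2: 40 × 7 = 280
  B1->C3: 15 × 5 = 75
  B2->C1: 85 × 15 = 1275
  B3->C1: 30 × 5 = 150
Total cost = 2130.
So B3→C1 carries 30 trays.

30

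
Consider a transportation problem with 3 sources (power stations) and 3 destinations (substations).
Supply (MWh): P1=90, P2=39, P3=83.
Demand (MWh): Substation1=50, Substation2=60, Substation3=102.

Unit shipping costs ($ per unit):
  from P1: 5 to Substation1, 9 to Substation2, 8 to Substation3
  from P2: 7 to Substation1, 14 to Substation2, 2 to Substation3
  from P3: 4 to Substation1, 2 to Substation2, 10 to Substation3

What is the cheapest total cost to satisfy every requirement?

929

An optimal shipping plan:
  P1->Substation1: 27 × $5 = $135
  P1->Substation3: 63 × $8 = $504
  P2->Substation3: 39 × $2 = $78
  P3->Substation1: 23 × $4 = $92
  P3->Substation2: 60 × $2 = $120
Total = 135 + 504 + 78 + 92 + 120 = $929.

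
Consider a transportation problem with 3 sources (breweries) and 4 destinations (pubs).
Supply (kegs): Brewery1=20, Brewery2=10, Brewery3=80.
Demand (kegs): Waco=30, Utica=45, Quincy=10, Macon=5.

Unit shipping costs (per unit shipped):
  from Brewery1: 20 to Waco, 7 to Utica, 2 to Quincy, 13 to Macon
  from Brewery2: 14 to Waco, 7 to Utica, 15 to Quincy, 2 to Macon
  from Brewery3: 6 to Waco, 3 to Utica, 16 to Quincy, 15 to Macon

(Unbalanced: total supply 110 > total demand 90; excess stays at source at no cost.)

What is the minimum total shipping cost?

345

One minimum-cost allocation:
  Brewery1→Quincy: 10 kegs
  Brewery2→Macon: 5 kegs
  Brewery3→Waco: 30 kegs
  Brewery3→Utica: 45 kegs
Total cost = 345.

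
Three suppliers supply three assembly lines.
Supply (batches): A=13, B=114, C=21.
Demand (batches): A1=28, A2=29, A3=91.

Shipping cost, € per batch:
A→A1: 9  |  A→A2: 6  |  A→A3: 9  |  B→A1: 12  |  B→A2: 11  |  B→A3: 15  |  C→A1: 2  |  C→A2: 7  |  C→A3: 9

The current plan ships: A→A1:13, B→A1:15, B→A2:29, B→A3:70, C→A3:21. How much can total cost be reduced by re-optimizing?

Current plan cost = 13·9 + 15·12 + 29·11 + 70·15 + 21·9 = €1855.
Optimal plan:
  A–A3: 13 × €9 = €117
  B–A1: 7 × €12 = €84
  B–A2: 29 × €11 = €319
  B–A3: 78 × €15 = €1170
  C–A1: 21 × €2 = €42
Optimal cost = €1732.
Saving = 1855 − 1732 = €123.

123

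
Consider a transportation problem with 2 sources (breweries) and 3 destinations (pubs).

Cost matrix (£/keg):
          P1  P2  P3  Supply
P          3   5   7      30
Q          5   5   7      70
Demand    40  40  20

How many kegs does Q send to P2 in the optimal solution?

Solving gives:
  P->P1: 30 × £3 = £90
  Q->P1: 10 × £5 = £50
  Q->P2: 40 × £5 = £200
  Q->P3: 20 × £7 = £140
Total cost = £480.
So Q→P2 carries 40 kegs.

40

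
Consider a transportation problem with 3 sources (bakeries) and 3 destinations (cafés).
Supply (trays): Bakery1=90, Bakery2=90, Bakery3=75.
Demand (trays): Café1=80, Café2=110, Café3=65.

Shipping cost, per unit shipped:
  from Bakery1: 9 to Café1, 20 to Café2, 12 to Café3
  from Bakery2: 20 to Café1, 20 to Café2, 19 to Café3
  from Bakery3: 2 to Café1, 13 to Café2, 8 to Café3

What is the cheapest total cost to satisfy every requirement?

A cheapest plan:
  Bakery1->Café1: 5 × 9 = 45
  Bakery1->Café2: 20 × 20 = 400
  Bakery1->Café3: 65 × 12 = 780
  Bakery2->Café2: 90 × 20 = 1800
  Bakery3->Café1: 75 × 2 = 150
Total = 45 + 400 + 780 + 1800 + 150 = 3175.

3175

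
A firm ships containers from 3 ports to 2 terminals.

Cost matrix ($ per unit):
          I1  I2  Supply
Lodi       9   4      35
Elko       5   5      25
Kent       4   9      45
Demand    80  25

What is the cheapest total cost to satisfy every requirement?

A cheapest plan:
  Lodi–I1: 10 TEU
  Lodi–I2: 25 TEU
  Elko–I1: 25 TEU
  Kent–I1: 45 TEU
Total cost = $495.

495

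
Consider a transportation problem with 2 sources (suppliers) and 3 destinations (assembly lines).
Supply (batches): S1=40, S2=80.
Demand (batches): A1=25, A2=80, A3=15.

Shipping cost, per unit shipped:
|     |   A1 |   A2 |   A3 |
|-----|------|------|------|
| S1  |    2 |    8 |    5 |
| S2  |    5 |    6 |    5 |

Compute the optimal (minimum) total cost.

605

Optimal allocation:
  S1 to A1: 25 × 2 = 50
  S1 to A3: 15 × 5 = 75
  S2 to A2: 80 × 6 = 480
Total = 50 + 75 + 480 = 605.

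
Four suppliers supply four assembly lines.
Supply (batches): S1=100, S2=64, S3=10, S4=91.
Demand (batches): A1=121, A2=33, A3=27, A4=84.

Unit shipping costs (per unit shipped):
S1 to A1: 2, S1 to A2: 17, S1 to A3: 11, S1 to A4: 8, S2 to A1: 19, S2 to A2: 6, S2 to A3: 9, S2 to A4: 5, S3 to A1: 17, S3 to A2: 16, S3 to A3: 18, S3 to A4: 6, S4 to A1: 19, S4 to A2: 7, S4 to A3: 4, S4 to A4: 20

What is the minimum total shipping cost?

Optimal allocation:
  S1 to A1: 100 × 2 = 200
  S2 to A4: 64 × 5 = 320
  S3 to A4: 10 × 6 = 60
  S4 to A1: 21 × 19 = 399
  S4 to A2: 33 × 7 = 231
  S4 to A3: 27 × 4 = 108
  S4 to A4: 10 × 20 = 200
Total = 200 + 320 + 60 + 399 + 231 + 108 + 200 = 1518.

1518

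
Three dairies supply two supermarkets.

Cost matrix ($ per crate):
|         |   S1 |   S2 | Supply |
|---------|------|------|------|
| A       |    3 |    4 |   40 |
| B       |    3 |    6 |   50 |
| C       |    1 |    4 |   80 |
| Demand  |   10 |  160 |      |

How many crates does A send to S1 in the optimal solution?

Optimal shipments:
  A->S2: 40 × $4 = $160
  B->S1: 10 × $3 = $30
  B->S2: 40 × $6 = $240
  C->S2: 80 × $4 = $320
Total cost = $750.
The route A→S1 is not used.

0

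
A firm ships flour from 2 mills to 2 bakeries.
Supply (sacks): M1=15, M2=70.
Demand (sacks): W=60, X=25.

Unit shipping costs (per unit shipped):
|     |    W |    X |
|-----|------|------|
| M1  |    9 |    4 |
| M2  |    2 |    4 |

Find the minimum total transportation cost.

220

A cheapest plan:
  M1–X: 15 × 4 = 60
  M2–W: 60 × 2 = 120
  M2–X: 10 × 4 = 40
Total = 60 + 120 + 40 = 220.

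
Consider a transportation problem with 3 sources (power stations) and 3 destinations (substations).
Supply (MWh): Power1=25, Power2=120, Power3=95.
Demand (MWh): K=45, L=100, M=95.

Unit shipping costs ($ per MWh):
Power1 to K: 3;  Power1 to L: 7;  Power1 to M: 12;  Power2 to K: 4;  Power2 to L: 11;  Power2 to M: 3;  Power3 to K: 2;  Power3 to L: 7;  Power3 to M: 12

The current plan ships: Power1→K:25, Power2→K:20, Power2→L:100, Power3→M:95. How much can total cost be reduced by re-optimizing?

Current plan cost = 25·3 + 20·4 + 100·11 + 95·12 = $2395.
Optimal plan:
  Power1->L: 25 × $7 = $175
  Power2->K: 25 × $4 = $100
  Power2->M: 95 × $3 = $285
  Power3->K: 20 × $2 = $40
  Power3->L: 75 × $7 = $525
Optimal cost = $1125.
Saving = 2395 − 1125 = $1270.

1270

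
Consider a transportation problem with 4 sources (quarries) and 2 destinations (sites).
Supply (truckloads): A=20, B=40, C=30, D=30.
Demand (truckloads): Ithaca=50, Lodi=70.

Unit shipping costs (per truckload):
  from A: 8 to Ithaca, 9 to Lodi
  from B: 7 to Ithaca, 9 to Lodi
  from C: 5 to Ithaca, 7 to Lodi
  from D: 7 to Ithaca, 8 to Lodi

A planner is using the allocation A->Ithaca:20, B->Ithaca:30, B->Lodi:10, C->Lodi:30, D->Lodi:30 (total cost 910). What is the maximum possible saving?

20

Current plan cost = 20·8 + 30·7 + 10·9 + 30·7 + 30·8 = 910.
Optimal plan:
  A–Lodi: 20 × 9 = 180
  B–Ithaca: 40 × 7 = 280
  C–Ithaca: 10 × 5 = 50
  C–Lodi: 20 × 7 = 140
  D–Lodi: 30 × 8 = 240
Optimal cost = 890.
Saving = 910 − 890 = 20.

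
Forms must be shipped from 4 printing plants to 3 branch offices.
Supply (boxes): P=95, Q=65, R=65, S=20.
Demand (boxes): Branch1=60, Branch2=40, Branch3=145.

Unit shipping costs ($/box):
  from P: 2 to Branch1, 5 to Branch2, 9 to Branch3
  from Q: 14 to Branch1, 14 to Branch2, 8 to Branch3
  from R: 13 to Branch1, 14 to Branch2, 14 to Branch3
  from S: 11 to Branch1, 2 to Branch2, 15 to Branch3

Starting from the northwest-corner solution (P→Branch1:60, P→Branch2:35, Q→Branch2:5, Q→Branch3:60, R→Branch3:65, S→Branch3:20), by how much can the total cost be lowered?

230

Current plan cost = 60·2 + 35·5 + 5·14 + 60·8 + 65·14 + 20·15 = $2055.
Optimal plan:
  P->Branch1: 60 × $2 = $120
  P->Branch2: 20 × $5 = $100
  P->Branch3: 15 × $9 = $135
  Q->Branch3: 65 × $8 = $520
  R->Branch3: 65 × $14 = $910
  S->Branch2: 20 × $2 = $40
Optimal cost = $1825.
Saving = 2055 − 1825 = $230.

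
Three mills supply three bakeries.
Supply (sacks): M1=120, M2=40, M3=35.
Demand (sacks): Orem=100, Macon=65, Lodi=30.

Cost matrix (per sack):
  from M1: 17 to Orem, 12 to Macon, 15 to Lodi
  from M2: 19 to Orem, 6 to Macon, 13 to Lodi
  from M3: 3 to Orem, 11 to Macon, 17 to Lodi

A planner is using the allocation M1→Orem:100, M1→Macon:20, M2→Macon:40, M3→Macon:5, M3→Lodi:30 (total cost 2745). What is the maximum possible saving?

545

Current plan cost = 100·17 + 20·12 + 40·6 + 5·11 + 30·17 = 2745.
Optimal plan:
  M1->Orem: 65 sacks
  M1->Macon: 25 sacks
  M1->Lodi: 30 sacks
  M2->Macon: 40 sacks
  M3->Orem: 35 sacks
Optimal cost = 2200.
Saving = 2745 − 2200 = 545.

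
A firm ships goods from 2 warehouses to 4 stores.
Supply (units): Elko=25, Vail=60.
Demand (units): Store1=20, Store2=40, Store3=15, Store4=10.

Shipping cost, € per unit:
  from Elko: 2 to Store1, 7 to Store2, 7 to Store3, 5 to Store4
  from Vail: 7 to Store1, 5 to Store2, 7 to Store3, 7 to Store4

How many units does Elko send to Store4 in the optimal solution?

The minimum-cost plan:
  Elko–Store1: 20 × €2 = €40
  Elko–Store4: 5 × €5 = €25
  Vail–Store2: 40 × €5 = €200
  Vail–Store3: 15 × €7 = €105
  Vail–Store4: 5 × €7 = €35
Total cost = €405.
So Elko→Store4 carries 5 units.

5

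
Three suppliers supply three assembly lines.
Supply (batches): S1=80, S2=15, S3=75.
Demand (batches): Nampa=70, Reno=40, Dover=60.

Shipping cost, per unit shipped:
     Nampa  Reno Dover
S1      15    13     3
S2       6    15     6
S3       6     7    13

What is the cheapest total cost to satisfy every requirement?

1000

One minimum-cost allocation:
  S1–Reno: 20 × 13 = 260
  S1–Dover: 60 × 3 = 180
  S2–Nampa: 15 × 6 = 90
  S3–Nampa: 55 × 6 = 330
  S3–Reno: 20 × 7 = 140
Total = 260 + 180 + 90 + 330 + 140 = 1000.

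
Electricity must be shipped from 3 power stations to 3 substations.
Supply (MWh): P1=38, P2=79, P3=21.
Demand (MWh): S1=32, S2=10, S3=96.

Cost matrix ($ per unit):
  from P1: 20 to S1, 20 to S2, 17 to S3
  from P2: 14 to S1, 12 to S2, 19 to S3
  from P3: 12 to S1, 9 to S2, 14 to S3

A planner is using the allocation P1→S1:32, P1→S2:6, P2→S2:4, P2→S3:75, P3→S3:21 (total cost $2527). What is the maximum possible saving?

Current plan cost = 32·20 + 6·20 + 4·12 + 75·19 + 21·14 = $2527.
Optimal plan:
  P1–S3: 38 × $17 = $646
  P2–S1: 32 × $14 = $448
  P2–S2: 10 × $12 = $120
  P2–S3: 37 × $19 = $703
  P3–S3: 21 × $14 = $294
Optimal cost = $2211.
Saving = 2527 − 2211 = $316.

316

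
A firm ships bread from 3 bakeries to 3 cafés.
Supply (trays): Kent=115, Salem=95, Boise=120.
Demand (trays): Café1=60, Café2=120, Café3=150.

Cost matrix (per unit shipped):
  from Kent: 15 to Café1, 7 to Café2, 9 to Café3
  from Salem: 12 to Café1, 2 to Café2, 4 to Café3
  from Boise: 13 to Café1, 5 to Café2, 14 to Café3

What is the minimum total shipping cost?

An optimal shipping plan:
  Kent->Café3: 115 × 9 = 1035
  Salem->Café2: 60 × 2 = 120
  Salem->Café3: 35 × 4 = 140
  Boise->Café1: 60 × 13 = 780
  Boise->Café2: 60 × 5 = 300
Total = 1035 + 120 + 140 + 780 + 300 = 2375.

2375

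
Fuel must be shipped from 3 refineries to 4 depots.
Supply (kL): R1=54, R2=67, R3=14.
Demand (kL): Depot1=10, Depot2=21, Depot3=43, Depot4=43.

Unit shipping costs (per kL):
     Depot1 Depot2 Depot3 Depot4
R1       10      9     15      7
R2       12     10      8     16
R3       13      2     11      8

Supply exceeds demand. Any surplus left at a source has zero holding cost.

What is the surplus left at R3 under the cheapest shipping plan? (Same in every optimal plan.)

0

Minimum-cost shipments:
  R1 to Depot1: 10 × 10 = 100
  R1 to Depot2: 1 × 9 = 9
  R1 to Depot4: 43 × 7 = 301
  R2 to Depot2: 6 × 10 = 60
  R2 to Depot3: 43 × 8 = 344
  R3 to Depot2: 14 × 2 = 28
Total cost = 842.
R3 ships 14 of its 14, leaving 0.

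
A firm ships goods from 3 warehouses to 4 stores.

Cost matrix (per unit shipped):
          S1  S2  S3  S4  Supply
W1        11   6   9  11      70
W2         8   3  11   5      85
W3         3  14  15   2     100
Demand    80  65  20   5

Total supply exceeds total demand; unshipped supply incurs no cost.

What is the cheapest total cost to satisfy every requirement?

A cheapest plan:
  W1->S3: 20 × 9 = 180
  W2->S2: 65 × 3 = 195
  W3->S1: 80 × 3 = 240
  W3->S4: 5 × 2 = 10
Total = 180 + 195 + 240 + 10 = 625.

625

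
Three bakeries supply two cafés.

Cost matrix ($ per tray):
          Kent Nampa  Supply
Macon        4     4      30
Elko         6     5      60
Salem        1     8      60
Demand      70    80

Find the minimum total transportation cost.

480

One minimum-cost allocation:
  Macon->Kent: 10 × $4 = $40
  Macon->Nampa: 20 × $4 = $80
  Elko->Nampa: 60 × $5 = $300
  Salem->Kent: 60 × $1 = $60
Total = 40 + 80 + 300 + 60 = $480.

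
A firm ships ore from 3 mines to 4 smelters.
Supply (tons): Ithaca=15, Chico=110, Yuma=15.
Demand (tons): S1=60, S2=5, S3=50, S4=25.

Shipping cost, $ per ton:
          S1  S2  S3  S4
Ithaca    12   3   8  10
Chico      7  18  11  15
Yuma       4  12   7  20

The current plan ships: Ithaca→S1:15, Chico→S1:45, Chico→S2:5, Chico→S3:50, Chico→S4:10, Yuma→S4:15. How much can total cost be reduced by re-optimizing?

Current plan cost = 15·12 + 45·7 + 5·18 + 50·11 + 10·15 + 15·20 = $1585.
Optimal plan:
  Ithaca to S2: 5 × $3 = $15
  Ithaca to S4: 10 × $10 = $100
  Chico to S1: 60 × $7 = $420
  Chico to S3: 35 × $11 = $385
  Chico to S4: 15 × $15 = $225
  Yuma to S3: 15 × $7 = $105
Optimal cost = $1250.
Saving = 1585 − 1250 = $335.

335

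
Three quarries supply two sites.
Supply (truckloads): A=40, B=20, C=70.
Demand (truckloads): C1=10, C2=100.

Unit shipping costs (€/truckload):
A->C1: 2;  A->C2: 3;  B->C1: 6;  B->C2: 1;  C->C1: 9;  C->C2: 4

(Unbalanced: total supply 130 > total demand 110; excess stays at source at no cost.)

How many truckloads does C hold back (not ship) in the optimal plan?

Minimum-cost shipments:
  A→C1: 10 × €2 = €20
  A→C2: 30 × €3 = €90
  B→C2: 20 × €1 = €20
  C→C2: 50 × €4 = €200
Total cost = €330.
C ships 50 of its 70, leaving 20.

20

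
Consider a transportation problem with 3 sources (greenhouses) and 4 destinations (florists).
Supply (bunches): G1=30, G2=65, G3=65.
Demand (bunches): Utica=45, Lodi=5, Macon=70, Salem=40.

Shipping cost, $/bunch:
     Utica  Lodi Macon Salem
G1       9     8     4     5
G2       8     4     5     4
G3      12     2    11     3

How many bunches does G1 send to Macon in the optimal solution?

The minimum-cost plan:
  G1->Macon: 30 × $4 = $120
  G2->Utica: 25 × $8 = $200
  G2->Macon: 40 × $5 = $200
  G3->Utica: 20 × $12 = $240
  G3->Lodi: 5 × $2 = $10
  G3->Salem: 40 × $3 = $120
Total cost = $890.
So G1→Macon carries 30 bunches.

30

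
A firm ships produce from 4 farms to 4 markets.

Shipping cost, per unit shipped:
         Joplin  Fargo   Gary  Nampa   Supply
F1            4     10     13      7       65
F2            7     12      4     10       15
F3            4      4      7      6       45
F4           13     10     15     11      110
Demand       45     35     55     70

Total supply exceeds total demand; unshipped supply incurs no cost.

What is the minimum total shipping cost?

1530

A cheapest plan:
  F1 to Joplin: 45 crates
  F1 to Nampa: 20 crates
  F2 to Gary: 15 crates
  F3 to Fargo: 5 crates
  F3 to Gary: 40 crates
  F4 to Fargo: 30 crates
  F4 to Nampa: 50 crates
Total cost = 1530.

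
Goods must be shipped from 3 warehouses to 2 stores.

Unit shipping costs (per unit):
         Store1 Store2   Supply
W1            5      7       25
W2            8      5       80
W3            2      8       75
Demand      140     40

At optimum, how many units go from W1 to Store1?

25

The minimum-cost plan:
  W1→Store1: 25 × 5 = 125
  W2→Store1: 40 × 8 = 320
  W2→Store2: 40 × 5 = 200
  W3→Store1: 75 × 2 = 150
Total cost = 795.
So W1→Store1 carries 25 units.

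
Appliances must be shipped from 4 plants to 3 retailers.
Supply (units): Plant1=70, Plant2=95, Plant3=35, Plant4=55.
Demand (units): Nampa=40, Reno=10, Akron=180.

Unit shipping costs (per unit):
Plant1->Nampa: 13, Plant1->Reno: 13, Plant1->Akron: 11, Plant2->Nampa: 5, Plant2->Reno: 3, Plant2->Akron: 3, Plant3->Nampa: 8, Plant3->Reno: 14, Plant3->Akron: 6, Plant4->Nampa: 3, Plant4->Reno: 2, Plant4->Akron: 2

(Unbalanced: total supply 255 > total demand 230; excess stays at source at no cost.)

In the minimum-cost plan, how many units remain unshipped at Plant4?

0

An optimal plan:
  Plant1–Akron: 45 units
  Plant2–Reno: 10 units
  Plant2–Akron: 85 units
  Plant3–Akron: 35 units
  Plant4–Nampa: 40 units
  Plant4–Akron: 15 units
Total cost = 1140.
Plant4 ships 55 of its 55, leaving 0.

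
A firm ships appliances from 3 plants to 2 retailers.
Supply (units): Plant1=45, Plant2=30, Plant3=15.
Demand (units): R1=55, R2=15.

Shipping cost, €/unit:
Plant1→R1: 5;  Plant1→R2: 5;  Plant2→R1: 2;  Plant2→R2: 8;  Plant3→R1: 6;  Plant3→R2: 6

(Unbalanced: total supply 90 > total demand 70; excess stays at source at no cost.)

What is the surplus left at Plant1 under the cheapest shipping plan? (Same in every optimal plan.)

5

An optimal plan:
  Plant1–R1: 25 × €5 = €125
  Plant1–R2: 15 × €5 = €75
  Plant2–R1: 30 × €2 = €60
Total cost = €260.
Plant1 ships 40 of its 45, leaving 5.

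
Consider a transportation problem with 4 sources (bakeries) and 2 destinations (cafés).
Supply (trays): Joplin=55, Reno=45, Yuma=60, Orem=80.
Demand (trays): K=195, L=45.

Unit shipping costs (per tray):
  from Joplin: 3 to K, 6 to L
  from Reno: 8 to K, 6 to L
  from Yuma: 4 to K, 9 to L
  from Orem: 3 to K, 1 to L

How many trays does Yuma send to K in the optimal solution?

60

Optimal shipments:
  Joplin to K: 55 × 3 = 165
  Reno to K: 45 × 8 = 360
  Yuma to K: 60 × 4 = 240
  Orem to K: 35 × 3 = 105
  Orem to L: 45 × 1 = 45
Total cost = 915.
So Yuma→K carries 60 trays.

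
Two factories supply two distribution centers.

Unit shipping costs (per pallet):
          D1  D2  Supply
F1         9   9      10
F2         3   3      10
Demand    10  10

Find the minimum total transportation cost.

One minimum-cost allocation:
  F1–D2: 10 × 9 = 90
  F2–D1: 10 × 3 = 30
Total = 90 + 30 = 120.

120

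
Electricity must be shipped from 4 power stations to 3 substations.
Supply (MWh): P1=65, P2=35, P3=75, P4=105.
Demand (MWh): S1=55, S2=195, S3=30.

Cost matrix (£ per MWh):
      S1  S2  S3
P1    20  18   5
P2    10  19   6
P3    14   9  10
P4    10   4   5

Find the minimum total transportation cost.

A cheapest plan:
  P1 to S1: 20 × £20 = £400
  P1 to S2: 15 × £18 = £270
  P1 to S3: 30 × £5 = £150
  P2 to S1: 35 × £10 = £350
  P3 to S2: 75 × £9 = £675
  P4 to S2: 105 × £4 = £420
Total = 400 + 270 + 150 + 350 + 675 + 420 = £2265.

2265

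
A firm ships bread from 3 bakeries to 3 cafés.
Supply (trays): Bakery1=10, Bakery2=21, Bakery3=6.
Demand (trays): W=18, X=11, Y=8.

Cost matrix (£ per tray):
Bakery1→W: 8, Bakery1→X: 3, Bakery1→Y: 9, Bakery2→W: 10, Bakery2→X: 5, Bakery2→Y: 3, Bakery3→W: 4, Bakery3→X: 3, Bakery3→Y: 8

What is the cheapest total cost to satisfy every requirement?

An optimal shipping plan:
  Bakery1–X: 10 × £3 = £30
  Bakery2–W: 12 × £10 = £120
  Bakery2–X: 1 × £5 = £5
  Bakery2–Y: 8 × £3 = £24
  Bakery3–W: 6 × £4 = £24
Total = 30 + 120 + 5 + 24 + 24 = £203.
(Supply check: Bakery1 ships 10; Bakery2 ships 21; Bakery3 ships 6.)

203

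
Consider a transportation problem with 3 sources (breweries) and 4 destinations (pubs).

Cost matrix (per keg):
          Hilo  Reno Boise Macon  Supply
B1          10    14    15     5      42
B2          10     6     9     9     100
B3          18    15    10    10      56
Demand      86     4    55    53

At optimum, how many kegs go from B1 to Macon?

Solving gives:
  B1→Macon: 42 × 5 = 210
  B2→Hilo: 86 × 10 = 860
  B2→Reno: 4 × 6 = 24
  B2→Macon: 10 × 9 = 90
  B3→Boise: 55 × 10 = 550
  B3→Macon: 1 × 10 = 10
Total cost = 1744.
So B1→Macon carries 42 kegs.

42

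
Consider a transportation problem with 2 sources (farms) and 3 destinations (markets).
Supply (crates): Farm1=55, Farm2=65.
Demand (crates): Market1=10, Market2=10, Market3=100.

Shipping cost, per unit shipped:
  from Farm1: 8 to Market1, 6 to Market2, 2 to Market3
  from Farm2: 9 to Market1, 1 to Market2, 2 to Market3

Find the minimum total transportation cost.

A cheapest plan:
  Farm1–Market1: 10 × 8 = 80
  Farm1–Market3: 45 × 2 = 90
  Farm2–Market2: 10 × 1 = 10
  Farm2–Market3: 55 × 2 = 110
Total = 80 + 90 + 10 + 110 = 290.
(Supply check: Farm1 ships 55; Farm2 ships 65.)

290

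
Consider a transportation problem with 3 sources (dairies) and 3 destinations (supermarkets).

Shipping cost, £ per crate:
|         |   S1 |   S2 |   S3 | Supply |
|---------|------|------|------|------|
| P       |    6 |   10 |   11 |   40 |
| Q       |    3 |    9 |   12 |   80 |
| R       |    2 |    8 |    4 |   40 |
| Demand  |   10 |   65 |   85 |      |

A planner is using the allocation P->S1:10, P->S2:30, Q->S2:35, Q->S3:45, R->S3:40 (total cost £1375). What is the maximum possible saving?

100

Current plan cost = 10·6 + 30·10 + 35·9 + 45·12 + 40·4 = £1375.
Optimal plan:
  P→S3: 40 crates
  Q→S1: 10 crates
  Q→S2: 65 crates
  Q→S3: 5 crates
  R→S3: 40 crates
Optimal cost = £1275.
Saving = 1375 − 1275 = £100.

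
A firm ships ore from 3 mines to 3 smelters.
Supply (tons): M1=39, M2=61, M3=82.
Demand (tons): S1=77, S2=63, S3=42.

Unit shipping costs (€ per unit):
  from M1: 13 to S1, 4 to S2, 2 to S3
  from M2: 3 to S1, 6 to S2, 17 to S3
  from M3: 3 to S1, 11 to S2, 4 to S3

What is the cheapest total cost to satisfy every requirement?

One minimum-cost allocation:
  M1 to S2: 2 × €4 = €8
  M1 to S3: 37 × €2 = €74
  M2 to S2: 61 × €6 = €366
  M3 to S1: 77 × €3 = €231
  M3 to S3: 5 × €4 = €20
Total = 8 + 74 + 366 + 231 + 20 = €699.
(Supply check: M1 ships 39; M2 ships 61; M3 ships 82.)

699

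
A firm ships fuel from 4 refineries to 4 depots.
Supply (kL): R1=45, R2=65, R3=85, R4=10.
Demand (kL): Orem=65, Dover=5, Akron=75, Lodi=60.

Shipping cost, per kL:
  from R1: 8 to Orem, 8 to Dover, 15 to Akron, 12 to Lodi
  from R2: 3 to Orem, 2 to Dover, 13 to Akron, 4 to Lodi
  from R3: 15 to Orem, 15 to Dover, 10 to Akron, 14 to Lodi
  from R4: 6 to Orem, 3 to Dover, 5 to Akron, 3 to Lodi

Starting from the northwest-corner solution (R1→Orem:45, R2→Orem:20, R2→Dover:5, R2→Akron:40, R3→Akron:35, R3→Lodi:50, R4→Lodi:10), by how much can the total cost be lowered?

Current plan cost = 45·8 + 20·3 + 5·2 + 40·13 + 35·10 + 50·14 + 10·3 = 2030.
Optimal plan:
  R1 to Orem: 45 kL
  R2 to Orem: 20 kL
  R2 to Dover: 5 kL
  R2 to Lodi: 40 kL
  R3 to Akron: 75 kL
  R3 to Lodi: 10 kL
  R4 to Lodi: 10 kL
Optimal cost = 1510.
Saving = 2030 − 1510 = 520.

520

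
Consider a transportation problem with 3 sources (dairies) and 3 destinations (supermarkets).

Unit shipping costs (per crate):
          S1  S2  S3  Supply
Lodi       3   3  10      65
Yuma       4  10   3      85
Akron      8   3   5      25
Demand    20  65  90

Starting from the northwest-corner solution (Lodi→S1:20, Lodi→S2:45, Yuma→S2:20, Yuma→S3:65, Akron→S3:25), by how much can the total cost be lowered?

Current plan cost = 20·3 + 45·3 + 20·10 + 65·3 + 25·5 = 715.
Optimal plan:
  Lodi–S1: 20 crates
  Lodi–S2: 45 crates
  Yuma–S3: 85 crates
  Akron–S2: 20 crates
  Akron–S3: 5 crates
Optimal cost = 535.
Saving = 715 − 535 = 180.

180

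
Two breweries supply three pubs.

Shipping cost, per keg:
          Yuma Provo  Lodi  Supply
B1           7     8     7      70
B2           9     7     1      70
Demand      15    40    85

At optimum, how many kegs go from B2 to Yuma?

0

Solving gives:
  B1→Yuma: 15 × 7 = 105
  B1→Provo: 40 × 8 = 320
  B1→Lodi: 15 × 7 = 105
  B2→Lodi: 70 × 1 = 70
Total cost = 600.
The route B2→Yuma is not used.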